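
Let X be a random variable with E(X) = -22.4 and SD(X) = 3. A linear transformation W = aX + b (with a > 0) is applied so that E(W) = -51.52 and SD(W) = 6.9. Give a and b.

a = 2.3, b = 0

SD(W) = a·SD(X) (a > 0), so a = 6.9/3 = 2.3.
E(W) = a·E(X) + b, so b = -51.52 − 2.3·(-22.4) = 0.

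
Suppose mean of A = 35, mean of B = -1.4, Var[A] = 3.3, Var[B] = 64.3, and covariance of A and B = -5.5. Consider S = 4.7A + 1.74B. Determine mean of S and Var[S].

mean of S = 162.064, Var[S] = 177.61368

mean of S = 4.7·mean of A + 1.74·mean of B = 4.7·35 + 1.74·(-1.4) = 162.064.
Var[S] = a²·Var[A] + b²·Var[B] + 2ab·covariance of A and B with a = 4.7, b = 1.74.
= 4.7²·3.3 + 1.74²·64.3 + 2·4.7·1.74·(-5.5)
= 72.897 + 194.67468 + (-89.958) = 177.61368.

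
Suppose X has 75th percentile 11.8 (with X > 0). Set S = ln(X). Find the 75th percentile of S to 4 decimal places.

ln(X) is increasing, so P_{75}(S) = g(P_{75}(X)) ≈ 2.4681.

75th percentile of S = 2.4681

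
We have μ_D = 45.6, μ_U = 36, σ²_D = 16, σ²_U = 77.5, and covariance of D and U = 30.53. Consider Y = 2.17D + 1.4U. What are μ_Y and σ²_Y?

μ_Y = 2.17·μ_D + 1.4·μ_U = 2.17·45.6 + 1.4·36 = 149.352.
σ²_Y = a²·σ²_D + b²·σ²_U + 2ab·covariance of D and U with a = 2.17, b = 1.4.
= 2.17²·16 + 1.4²·77.5 + 2·2.17·1.4·30.53
= 75.3424 + 151.9 + 185.50028 = 412.74268.

μ_Y = 149.352, σ²_Y = 412.74268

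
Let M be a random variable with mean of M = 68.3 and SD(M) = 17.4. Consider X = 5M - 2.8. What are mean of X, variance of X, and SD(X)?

mean of X = 338.7, variance of X = 7569, SD(X) = 87

X = 5M - 2.8 is linear with a = 5, b = -2.8.
mean of X = a·mean of M + b = 5·68.3 + (-2.8) = 338.7.
variance of M = 17.4² = 302.76.
variance of X = a²·variance of M = 5²·302.76 = 7569 (the additive constant -2.8 does not affect variance).
SD(X) = |a|·SD(M) = |5|·17.4 = 87.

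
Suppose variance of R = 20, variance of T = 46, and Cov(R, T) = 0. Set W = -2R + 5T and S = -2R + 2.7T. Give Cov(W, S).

Cov(W, S) = 701

By bilinearity, Cov(W, S) = ac·variance of R + bd·variance of T + (ad+bc)·Cov(R, T), with a=-2, b=5, c=-2, d=2.7.
ac·variance of R = (-2)·(-2)·20 = 80
bd·variance of T = 5·2.7·46 = 621
(ad+bc)·Cov(R, T) = (-15.4)·0 = 0
Cov(W, S) = 80 + 621 + 0 = 701.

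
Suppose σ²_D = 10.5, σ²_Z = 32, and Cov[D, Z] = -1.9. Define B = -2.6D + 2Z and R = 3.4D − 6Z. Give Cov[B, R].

By bilinearity, Cov[B, R] = ac·σ²_D + bd·σ²_Z + (ad+bc)·Cov[D, Z], with a=-2.6, b=2, c=3.4, d=-6.
ac·σ²_D = (-2.6)·3.4·10.5 = -92.82
bd·σ²_Z = 2·(-6)·32 = -384
(ad+bc)·Cov[D, Z] = (22.4)·(-1.9) = -42.56
Cov[B, R] = -92.82 + (-384) + (-42.56) = -519.38.

Cov[B, R] = -519.38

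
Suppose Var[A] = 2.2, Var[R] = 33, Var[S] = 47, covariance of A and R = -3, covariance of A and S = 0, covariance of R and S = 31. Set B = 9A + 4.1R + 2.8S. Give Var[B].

Var[B] = 1591.77

Var[B] = a²·Var[A] + b²·Var[R] + c²·Var[S] + 2ab·covariance of A and R + 2ac·covariance of A and S + 2bc·covariance of R and S, with a = 9, b = 4.1, c = 2.8.
= 178.2 + 554.73 + 368.48 + (-221.4) + 0 + 711.76
= 1591.77.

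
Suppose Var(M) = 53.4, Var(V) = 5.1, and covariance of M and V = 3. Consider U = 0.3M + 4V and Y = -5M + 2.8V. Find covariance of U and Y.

By bilinearity, covariance of U and Y = ac·Var(M) + bd·Var(V) + (ad+bc)·covariance of M and V, with a=0.3, b=4, c=-5, d=2.8.
ac·Var(M) = 0.3·(-5)·53.4 = -80.1
bd·Var(V) = 4·2.8·5.1 = 57.12
(ad+bc)·covariance of M and V = (-19.16)·3 = -57.48
covariance of U and Y = -80.1 + 57.12 + (-57.48) = -80.46.

covariance of U and Y = -80.46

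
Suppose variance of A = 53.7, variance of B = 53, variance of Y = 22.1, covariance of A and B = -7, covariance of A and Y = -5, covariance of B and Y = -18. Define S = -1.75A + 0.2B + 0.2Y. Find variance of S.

variance of S = a²·variance of A + b²·variance of B + c²·variance of Y + 2ab·covariance of A and B + 2ac·covariance of A and Y + 2bc·covariance of B and Y, with a = -1.75, b = 0.2, c = 0.2.
= 164.45625 + 2.12 + 0.884 + 4.9 + 3.5 + (-1.44)
= 174.42025.

variance of S = 174.42025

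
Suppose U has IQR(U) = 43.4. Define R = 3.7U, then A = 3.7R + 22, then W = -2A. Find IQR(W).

IQR(R) = |3.7|·43.4 = 160.58.
IQR(A) = |3.7|·160.58 = 594.146.
IQR(W) = |-2|·594.146 = 1188.292.

IQR(W) = 1188.292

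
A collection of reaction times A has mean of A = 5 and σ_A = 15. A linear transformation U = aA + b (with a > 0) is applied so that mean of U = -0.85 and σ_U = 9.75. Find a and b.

a = 0.65, b = -4.1

σ_U = a·σ_A (a > 0), so a = 9.75/15 = 0.65.
mean of U = a·mean of A + b, so b = -0.85 − 0.65·5 = -4.1.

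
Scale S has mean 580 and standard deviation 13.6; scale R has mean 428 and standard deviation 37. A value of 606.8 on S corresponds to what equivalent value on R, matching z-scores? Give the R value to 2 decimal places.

z = (606.8 − 580)/13.6 ≈ 1.9706.
R = 428 + z·37 = 428 + (606.8 − 580)·37/13.6 ≈ 500.91.

R = 500.91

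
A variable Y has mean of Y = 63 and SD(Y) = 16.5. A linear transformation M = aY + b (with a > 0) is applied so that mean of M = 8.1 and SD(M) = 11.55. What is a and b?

a = 0.7, b = -36

SD(M) = a·SD(Y) (a > 0), so a = 11.55/16.5 = 0.7.
mean of M = a·mean of Y + b, so b = 8.1 − 0.7·63 = -36.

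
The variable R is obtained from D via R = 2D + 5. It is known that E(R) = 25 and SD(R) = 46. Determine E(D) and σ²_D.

E(D) = 10, σ²_D = 529

From R = 2D + 5: E(R) = a·E(D) + b, so E(D) = (E(R) − b)/a = (25 − 5)/2 = 10.
σ²_R = 46² = 2116.
σ²_R = a²·σ²_D, so σ²_D = 2116/2² = 529.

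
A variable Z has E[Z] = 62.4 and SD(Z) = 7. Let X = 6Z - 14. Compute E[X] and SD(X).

E[X] = 360.4, SD(X) = 42

X = 6Z - 14 is linear with a = 6, b = -14.
E[X] = a·E[Z] + b = 6·62.4 + (-14) = 360.4.
SD(X) = |a|·SD(Z) = |6|·7 = 42.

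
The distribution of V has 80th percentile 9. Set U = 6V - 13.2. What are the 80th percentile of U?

80th percentile of U = 40.8

Since a = 6 > 0 the transformation is increasing, so the 80th percentile of U = a·(P_{80} of V) + b = 6·9 + (-13.2) = 40.8.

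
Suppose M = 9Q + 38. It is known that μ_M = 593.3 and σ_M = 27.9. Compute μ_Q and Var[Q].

μ_Q = 61.7, Var[Q] = 9.61

From M = 9Q + 38: μ_M = a·μ_Q + b, so μ_Q = (μ_M − b)/a = (593.3 − 38)/9 = 61.7.
Var[M] = 27.9² = 778.41.
Var[M] = a²·Var[Q], so Var[Q] = 778.41/9² = 9.61.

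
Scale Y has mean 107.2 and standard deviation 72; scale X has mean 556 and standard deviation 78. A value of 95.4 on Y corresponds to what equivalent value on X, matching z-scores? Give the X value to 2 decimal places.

z = (95.4 − 107.2)/72 ≈ -0.1639.
X = 556 + z·78 = 556 + (95.4 − 107.2)·78/72 ≈ 543.22.

X = 543.22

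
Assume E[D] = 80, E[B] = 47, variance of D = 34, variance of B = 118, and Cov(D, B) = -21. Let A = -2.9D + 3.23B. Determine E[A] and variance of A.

E[A] = (-2.9)·E[D] + 3.23·E[B] = (-2.9)·80 + 3.23·47 = -80.19.
variance of A = a²·variance of D + b²·variance of B + 2ab·Cov(D, B) with a = -2.9, b = 3.23.
= (-2.9)²·34 + 3.23²·118 + 2·(-2.9)·3.23·(-21)
= 285.94 + 1231.0822 + 393.414 = 1910.4362.

E[A] = -80.19, variance of A = 1910.4362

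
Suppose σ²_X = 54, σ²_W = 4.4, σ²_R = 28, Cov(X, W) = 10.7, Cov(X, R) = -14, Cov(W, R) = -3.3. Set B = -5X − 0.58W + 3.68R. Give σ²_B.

σ²_B = 2322.0144

σ²_B = a²·σ²_X + b²·σ²_W + c²·σ²_R + 2ab·Cov(X, W) + 2ac·Cov(X, R) + 2bc·Cov(W, R), with a = -5, b = -0.58, c = 3.68.
= 1350 + 1.48016 + 379.1872 + 62.06 + 515.2 + 14.08704
= 2322.0144.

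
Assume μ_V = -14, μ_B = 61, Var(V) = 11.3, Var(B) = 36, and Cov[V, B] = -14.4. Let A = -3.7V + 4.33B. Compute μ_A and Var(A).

μ_A = 315.93, Var(A) = 1291.0622

μ_A = (-3.7)·μ_V + 4.33·μ_B = (-3.7)·(-14) + 4.33·61 = 315.93.
Var(A) = a²·Var(V) + b²·Var(B) + 2ab·Cov[V, B] with a = -3.7, b = 4.33.
= (-3.7)²·11.3 + 4.33²·36 + 2·(-3.7)·4.33·(-14.4)
= 154.697 + 674.9604 + 461.4048 = 1291.0622.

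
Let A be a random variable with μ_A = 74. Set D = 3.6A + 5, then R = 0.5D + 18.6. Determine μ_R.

μ_R = 154.3

μ_D = 3.6·74 + 5 = 271.4.
μ_R = 0.5·271.4 + 18.6 = 154.3.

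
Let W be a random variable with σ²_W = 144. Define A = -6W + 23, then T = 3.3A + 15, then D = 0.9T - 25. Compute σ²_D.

σ²_A = (-6)²·144 = 5184.
σ²_T = 3.3²·5184 = 56453.76.
σ²_D = 0.9²·56453.76 = 45727.5456.

σ²_D = 45727.5456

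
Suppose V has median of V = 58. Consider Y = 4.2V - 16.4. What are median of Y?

A linear map preserves order up to sign, so median of Y = a·median of V + b = 4.2·58 + (-16.4) = 227.2.

median of Y = 227.2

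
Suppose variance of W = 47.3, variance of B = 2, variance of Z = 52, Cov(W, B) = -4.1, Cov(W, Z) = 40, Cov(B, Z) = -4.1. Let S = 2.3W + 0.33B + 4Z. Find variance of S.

variance of S = a²·variance of W + b²·variance of B + c²·variance of Z + 2ab·Cov(W, B) + 2ac·Cov(W, Z) + 2bc·Cov(B, Z), with a = 2.3, b = 0.33, c = 4.
= 250.217 + 0.2178 + 832 + (-6.2238) + 736 + (-10.824)
= 1801.387.

variance of S = 1801.387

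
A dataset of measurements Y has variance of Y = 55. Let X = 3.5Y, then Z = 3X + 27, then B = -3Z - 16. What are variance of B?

variance of B = 54573.75

variance of X = 3.5²·55 = 673.75.
variance of Z = 3²·673.75 = 6063.75.
variance of B = (-3)²·6063.75 = 54573.75.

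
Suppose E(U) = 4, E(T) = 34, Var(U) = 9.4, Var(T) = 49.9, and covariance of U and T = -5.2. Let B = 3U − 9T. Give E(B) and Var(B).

E(B) = 3·E(U) + (-9)·E(T) = 3·4 + (-9)·34 = -294.
Var(B) = a²·Var(U) + b²·Var(T) + 2ab·covariance of U and T with a = 3, b = -9.
= 3²·9.4 + (-9)²·49.9 + 2·3·(-9)·(-5.2)
= 84.6 + 4041.9 + 280.8 = 4407.3.

E(B) = -294, Var(B) = 4407.3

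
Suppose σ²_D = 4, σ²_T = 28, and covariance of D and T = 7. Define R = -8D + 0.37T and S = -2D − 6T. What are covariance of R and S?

By bilinearity, covariance of R and S = ac·σ²_D + bd·σ²_T + (ad+bc)·covariance of D and T, with a=-8, b=0.37, c=-2, d=-6.
ac·σ²_D = (-8)·(-2)·4 = 64
bd·σ²_T = 0.37·(-6)·28 = -62.16
(ad+bc)·covariance of D and T = (47.26)·7 = 330.82
covariance of R and S = 64 + (-62.16) + 330.82 = 332.66.

covariance of R and S = 332.66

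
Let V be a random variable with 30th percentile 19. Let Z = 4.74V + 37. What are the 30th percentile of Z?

Since a = 4.74 > 0 the transformation is increasing, so the 30th percentile of Z = a·(P_{30} of V) + b = 4.74·19 + 37 = 127.06.

30th percentile of Z = 127.06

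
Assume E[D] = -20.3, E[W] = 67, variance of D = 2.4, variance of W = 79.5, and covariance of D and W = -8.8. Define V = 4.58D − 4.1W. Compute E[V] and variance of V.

E[V] = 4.58·E[D] + (-4.1)·E[W] = 4.58·(-20.3) + (-4.1)·67 = -367.674.
variance of V = a²·variance of D + b²·variance of W + 2ab·covariance of D and W with a = 4.58, b = -4.1.
= 4.58²·2.4 + (-4.1)²·79.5 + 2·4.58·(-4.1)·(-8.8)
= 50.34336 + 1336.395 + 330.4928 = 1717.23116.

E[V] = -367.674, variance of V = 1717.23116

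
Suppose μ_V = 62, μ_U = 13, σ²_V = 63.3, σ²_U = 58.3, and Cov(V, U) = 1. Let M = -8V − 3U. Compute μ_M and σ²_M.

μ_M = (-8)·μ_V + (-3)·μ_U = (-8)·62 + (-3)·13 = -535.
σ²_M = a²·σ²_V + b²·σ²_U + 2ab·Cov(V, U) with a = -8, b = -3.
= (-8)²·63.3 + (-3)²·58.3 + 2·(-8)·(-3)·1
= 4051.2 + 524.7 + 48 = 4623.9.

μ_M = -535, σ²_M = 4623.9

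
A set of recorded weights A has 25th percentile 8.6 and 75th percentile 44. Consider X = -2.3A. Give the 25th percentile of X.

25th percentile of X = -101.2

Since a = -2.3 < 0 the transformation is decreasing, reversing order: the 25th percentile of X corresponds to the 75th percentile of A.
So P_{25}(X) = a·P_{75}(A) + b = (-2.3)·44 = -101.2.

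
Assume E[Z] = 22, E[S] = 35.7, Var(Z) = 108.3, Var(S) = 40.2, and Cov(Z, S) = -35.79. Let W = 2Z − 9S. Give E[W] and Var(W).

E[W] = 2·E[Z] + (-9)·E[S] = 2·22 + (-9)·35.7 = -277.3.
Var(W) = a²·Var(Z) + b²·Var(S) + 2ab·Cov(Z, S) with a = 2, b = -9.
= 2²·108.3 + (-9)²·40.2 + 2·2·(-9)·(-35.79)
= 433.2 + 3256.2 + 1288.44 = 4977.84.

E[W] = -277.3, Var(W) = 4977.84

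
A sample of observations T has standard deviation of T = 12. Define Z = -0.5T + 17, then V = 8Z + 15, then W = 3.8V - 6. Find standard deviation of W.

standard deviation of Z = |-0.5|·12 = 6.
standard deviation of V = |8|·6 = 48.
standard deviation of W = |3.8|·48 = 182.4.

standard deviation of W = 182.4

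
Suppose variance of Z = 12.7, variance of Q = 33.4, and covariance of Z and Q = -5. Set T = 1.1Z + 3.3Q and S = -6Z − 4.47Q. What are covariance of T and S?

By bilinearity, covariance of T and S = ac·variance of Z + bd·variance of Q + (ad+bc)·covariance of Z and Q, with a=1.1, b=3.3, c=-6, d=-4.47.
ac·variance of Z = 1.1·(-6)·12.7 = -83.82
bd·variance of Q = 3.3·(-4.47)·33.4 = -492.6834
(ad+bc)·covariance of Z and Q = (-24.717)·(-5) = 123.585
covariance of T and S = -83.82 + (-492.6834) + 123.585 = -452.9184.

covariance of T and S = -452.9184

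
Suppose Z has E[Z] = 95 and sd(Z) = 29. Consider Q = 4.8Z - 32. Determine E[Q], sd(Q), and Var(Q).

Q = 4.8Z - 32 is linear with a = 4.8, b = -32.
E[Q] = a·E[Z] + b = 4.8·95 + (-32) = 424.
sd(Q) = |a|·sd(Z) = |4.8|·29 = 139.2.
Var(Z) = 29² = 841.
Var(Q) = a²·Var(Z) = 4.8²·841 = 19376.64 (the additive constant -32 does not affect variance).

E[Q] = 424, sd(Q) = 139.2, Var(Q) = 19376.64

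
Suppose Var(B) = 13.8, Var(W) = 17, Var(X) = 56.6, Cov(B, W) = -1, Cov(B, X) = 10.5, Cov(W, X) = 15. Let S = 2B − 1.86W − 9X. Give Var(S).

Var(S) = a²·Var(B) + b²·Var(W) + c²·Var(X) + 2ab·Cov(B, W) + 2ac·Cov(B, X) + 2bc·Cov(W, X), with a = 2, b = -1.86, c = -9.
= 55.2 + 58.8132 + 4584.6 + 7.44 + (-378) + 502.2
= 4830.2532.

Var(S) = 4830.2532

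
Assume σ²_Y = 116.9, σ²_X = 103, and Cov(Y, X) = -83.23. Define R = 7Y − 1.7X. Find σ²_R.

σ²_R = 8006.644

σ²_R = a²·σ²_Y + b²·σ²_X + 2ab·Cov(Y, X) with a = 7, b = -1.7.
= 7²·116.9 + (-1.7)²·103 + 2·7·(-1.7)·(-83.23)
= 5728.1 + 297.67 + 1980.874 = 8006.644.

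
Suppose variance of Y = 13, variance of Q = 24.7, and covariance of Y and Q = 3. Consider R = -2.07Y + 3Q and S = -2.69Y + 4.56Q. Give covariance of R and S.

covariance of R and S = 357.7563

By bilinearity, covariance of R and S = ac·variance of Y + bd·variance of Q + (ad+bc)·covariance of Y and Q, with a=-2.07, b=3, c=-2.69, d=4.56.
ac·variance of Y = (-2.07)·(-2.69)·13 = 72.3879
bd·variance of Q = 3·4.56·24.7 = 337.896
(ad+bc)·covariance of Y and Q = (-17.5092)·3 = -52.5276
covariance of R and S = 72.3879 + 337.896 + (-52.5276) = 357.7563.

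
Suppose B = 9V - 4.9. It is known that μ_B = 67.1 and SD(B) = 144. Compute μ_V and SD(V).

From B = 9V - 4.9: μ_B = a·μ_V + b, so μ_V = (μ_B − b)/a = (67.1 − (-4.9))/9 = 8.
SD(B) = |a|·SD(V), so SD(V) = 144/|9| = 16.

μ_V = 8, SD(V) = 16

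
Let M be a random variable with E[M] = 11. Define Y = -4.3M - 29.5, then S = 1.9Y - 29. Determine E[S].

E[Y] = (-4.3)·11 + (-29.5) = -76.8.
E[S] = 1.9·(-76.8) + (-29) = -174.92.

E[S] = -174.92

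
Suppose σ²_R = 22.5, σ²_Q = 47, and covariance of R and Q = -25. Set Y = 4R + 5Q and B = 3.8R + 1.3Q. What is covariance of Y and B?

covariance of Y and B = 42.5

By bilinearity, covariance of Y and B = ac·σ²_R + bd·σ²_Q + (ad+bc)·covariance of R and Q, with a=4, b=5, c=3.8, d=1.3.
ac·σ²_R = 4·3.8·22.5 = 342
bd·σ²_Q = 5·1.3·47 = 305.5
(ad+bc)·covariance of R and Q = (24.2)·(-25) = -605
covariance of Y and B = 342 + 305.5 + (-605) = 42.5.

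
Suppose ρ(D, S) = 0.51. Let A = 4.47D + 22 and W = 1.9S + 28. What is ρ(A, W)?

ρ(A, W) = 0.51

Linear rescalings preserve correlation up to sign; here the slopes 4.47 and 1.9 have the same sign, so ρ(A, W) = ρ(D, S) = 0.51.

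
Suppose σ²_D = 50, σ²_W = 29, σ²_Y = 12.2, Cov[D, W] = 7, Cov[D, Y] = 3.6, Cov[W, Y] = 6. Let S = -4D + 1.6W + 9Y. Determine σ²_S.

σ²_S = 1686.44

σ²_S = a²·σ²_D + b²·σ²_W + c²·σ²_Y + 2ab·Cov[D, W] + 2ac·Cov[D, Y] + 2bc·Cov[W, Y], with a = -4, b = 1.6, c = 9.
= 800 + 74.24 + 988.2 + (-89.6) + (-259.2) + 172.8
= 1686.44.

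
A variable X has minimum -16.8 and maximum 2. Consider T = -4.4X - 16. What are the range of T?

Range of X = 2 − (-16.8) = 18.8.
Range(T) = |a|·Range(X) = |-4.4|·18.8 = 82.72.

Range(T) = 82.72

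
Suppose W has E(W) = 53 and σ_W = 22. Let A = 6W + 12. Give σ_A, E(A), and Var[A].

A = 6W + 12 is linear with a = 6, b = 12.
σ_A = |a|·σ_W = |6|·22 = 132.
E(A) = a·E(W) + b = 6·53 + 12 = 330.
Var[W] = 22² = 484.
Var[A] = a²·Var[W] = 6²·484 = 17424 (the additive constant 12 does not affect variance).

σ_A = 132, E(A) = 330, Var[A] = 17424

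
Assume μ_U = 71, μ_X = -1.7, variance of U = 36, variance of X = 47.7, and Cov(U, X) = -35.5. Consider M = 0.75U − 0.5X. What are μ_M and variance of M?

μ_M = 54.1, variance of M = 58.8

μ_M = 0.75·μ_U + (-0.5)·μ_X = 0.75·71 + (-0.5)·(-1.7) = 54.1.
variance of M = a²·variance of U + b²·variance of X + 2ab·Cov(U, X) with a = 0.75, b = -0.5.
= 0.75²·36 + (-0.5)²·47.7 + 2·0.75·(-0.5)·(-35.5)
= 20.25 + 11.925 + 26.625 = 58.8.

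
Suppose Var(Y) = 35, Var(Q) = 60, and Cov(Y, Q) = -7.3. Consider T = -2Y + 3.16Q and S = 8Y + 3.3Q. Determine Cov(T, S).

By bilinearity, Cov(T, S) = ac·Var(Y) + bd·Var(Q) + (ad+bc)·Cov(Y, Q), with a=-2, b=3.16, c=8, d=3.3.
ac·Var(Y) = (-2)·8·35 = -560
bd·Var(Q) = 3.16·3.3·60 = 625.68
(ad+bc)·Cov(Y, Q) = (18.68)·(-7.3) = -136.364
Cov(T, S) = -560 + 625.68 + (-136.364) = -70.684.

Cov(T, S) = -70.684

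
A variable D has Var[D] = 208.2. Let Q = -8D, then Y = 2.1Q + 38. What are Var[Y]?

Var[Q] = (-8)²·208.2 = 13324.8.
Var[Y] = 2.1²·13324.8 = 58762.368.

Var[Y] = 58762.368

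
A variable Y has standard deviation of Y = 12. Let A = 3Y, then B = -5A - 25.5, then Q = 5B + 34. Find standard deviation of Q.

standard deviation of A = |3|·12 = 36.
standard deviation of B = |-5|·36 = 180.
standard deviation of Q = |5|·180 = 900.

standard deviation of Q = 900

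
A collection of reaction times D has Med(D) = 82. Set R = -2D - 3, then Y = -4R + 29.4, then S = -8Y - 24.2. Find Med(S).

Med(R) = (-2)·82 + (-3) = -167.
Med(Y) = (-4)·(-167) + 29.4 = 697.4.
Med(S) = (-8)·697.4 + (-24.2) = -5603.4.

Med(S) = -5603.4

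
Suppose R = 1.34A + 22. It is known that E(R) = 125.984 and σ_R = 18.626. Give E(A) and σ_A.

E(A) = 77.6, σ_A = 13.9

From R = 1.34A + 22: E(R) = a·E(A) + b, so E(A) = (E(R) − b)/a = (125.984 − 22)/1.34 = 77.6.
σ_R = |a|·σ_A, so σ_A = 18.626/|1.34| = 13.9.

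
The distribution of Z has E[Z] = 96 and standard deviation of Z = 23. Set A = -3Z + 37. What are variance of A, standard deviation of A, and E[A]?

variance of A = 4761, standard deviation of A = 69, E[A] = -251

A = -3Z + 37 is linear with a = -3, b = 37.
variance of Z = 23² = 529.
variance of A = a²·variance of Z = (-3)²·529 = 4761 (the additive constant 37 does not affect variance).
standard deviation of A = |a|·standard deviation of Z = |-3|·23 = 69.
E[A] = a·E[Z] + b = (-3)·96 + 37 = -251.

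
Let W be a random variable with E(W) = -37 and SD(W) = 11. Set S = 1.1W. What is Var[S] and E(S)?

Var[S] = 146.41, E(S) = -40.7

S = 1.1W is linear with a = 1.1, b = 0.
Var[W] = 11² = 121.
Var[S] = a²·Var[W] = 1.1²·121 = 146.41.
E(S) = a·E(W) + b = 1.1·(-37) = -40.7.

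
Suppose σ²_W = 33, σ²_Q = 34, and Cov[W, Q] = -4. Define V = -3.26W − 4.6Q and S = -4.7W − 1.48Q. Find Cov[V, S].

By bilinearity, Cov[V, S] = ac·σ²_W + bd·σ²_Q + (ad+bc)·Cov[W, Q], with a=-3.26, b=-4.6, c=-4.7, d=-1.48.
ac·σ²_W = (-3.26)·(-4.7)·33 = 505.626
bd·σ²_Q = (-4.6)·(-1.48)·34 = 231.472
(ad+bc)·Cov[W, Q] = (26.4448)·(-4) = -105.7792
Cov[V, S] = 505.626 + 231.472 + (-105.7792) = 631.3188.

Cov[V, S] = 631.3188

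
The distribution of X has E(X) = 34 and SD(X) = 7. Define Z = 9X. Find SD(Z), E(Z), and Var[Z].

SD(Z) = 63, E(Z) = 306, Var[Z] = 3969

Z = 9X is linear with a = 9, b = 0.
SD(Z) = |a|·SD(X) = |9|·7 = 63.
E(Z) = a·E(X) + b = 9·34 = 306.
Var[X] = 7² = 49.
Var[Z] = a²·Var[X] = 9²·49 = 3969.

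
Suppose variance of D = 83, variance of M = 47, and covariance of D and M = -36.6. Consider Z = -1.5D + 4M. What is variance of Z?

variance of Z = a²·variance of D + b²·variance of M + 2ab·covariance of D and M with a = -1.5, b = 4.
= (-1.5)²·83 + 4²·47 + 2·(-1.5)·4·(-36.6)
= 186.75 + 752 + 439.2 = 1377.95.

variance of Z = 1377.95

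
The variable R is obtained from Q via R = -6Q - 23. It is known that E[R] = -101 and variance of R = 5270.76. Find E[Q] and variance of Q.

From R = -6Q - 23: E[R] = a·E[Q] + b, so E[Q] = (E[R] − b)/a = (-101 − (-23))/(-6) = 13.
variance of R = a²·variance of Q, so variance of Q = 5270.76/(-6)² = 146.41.

E[Q] = 13, variance of Q = 146.41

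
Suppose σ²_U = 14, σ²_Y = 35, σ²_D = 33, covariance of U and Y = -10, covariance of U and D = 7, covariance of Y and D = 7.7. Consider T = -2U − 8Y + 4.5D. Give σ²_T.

σ²_T = 1963.85

σ²_T = a²·σ²_U + b²·σ²_Y + c²·σ²_D + 2ab·covariance of U and Y + 2ac·covariance of U and D + 2bc·covariance of Y and D, with a = -2, b = -8, c = 4.5.
= 56 + 2240 + 668.25 + (-320) + (-126) + (-554.4)
= 1963.85.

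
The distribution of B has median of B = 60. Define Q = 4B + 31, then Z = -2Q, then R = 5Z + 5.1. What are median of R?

median of Q = 4·60 + 31 = 271.
median of Z = (-2)·271 = -542.
median of R = 5·(-542) + 5.1 = -2704.9.

median of R = -2704.9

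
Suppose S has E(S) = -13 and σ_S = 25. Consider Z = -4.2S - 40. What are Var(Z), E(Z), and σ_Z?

Z = -4.2S - 40 is linear with a = -4.2, b = -40.
Var(S) = 25² = 625.
Var(Z) = a²·Var(S) = (-4.2)²·625 = 11025 (the additive constant -40 does not affect variance).
E(Z) = a·E(S) + b = (-4.2)·(-13) + (-40) = 14.6.
σ_Z = |a|·σ_S = |-4.2|·25 = 105.

Var(Z) = 11025, E(Z) = 14.6, σ_Z = 105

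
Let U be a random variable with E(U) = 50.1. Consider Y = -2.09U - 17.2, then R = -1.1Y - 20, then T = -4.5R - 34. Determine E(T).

E(T) = -547.44955

E(Y) = (-2.09)·50.1 + (-17.2) = -121.909.
E(R) = (-1.1)·(-121.909) + (-20) = 114.0999.
E(T) = (-4.5)·114.0999 + (-34) = -547.44955.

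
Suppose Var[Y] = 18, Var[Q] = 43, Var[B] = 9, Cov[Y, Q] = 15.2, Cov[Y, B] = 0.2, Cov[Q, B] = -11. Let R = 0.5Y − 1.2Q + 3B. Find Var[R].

Var[R] = a²·Var[Y] + b²·Var[Q] + c²·Var[B] + 2ab·Cov[Y, Q] + 2ac·Cov[Y, B] + 2bc·Cov[Q, B], with a = 0.5, b = -1.2, c = 3.
= 4.5 + 61.92 + 81 + (-18.24) + 0.6 + 79.2
= 208.98.

Var[R] = 208.98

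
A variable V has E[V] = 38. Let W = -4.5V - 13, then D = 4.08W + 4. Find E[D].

E[D] = -746.72

E[W] = (-4.5)·38 + (-13) = -184.
E[D] = 4.08·(-184) + 4 = -746.72.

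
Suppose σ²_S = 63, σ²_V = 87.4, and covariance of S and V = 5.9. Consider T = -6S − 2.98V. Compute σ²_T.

σ²_T = 3255.13096

σ²_T = a²·σ²_S + b²·σ²_V + 2ab·covariance of S and V with a = -6, b = -2.98.
= (-6)²·63 + (-2.98)²·87.4 + 2·(-6)·(-2.98)·5.9
= 2268 + 776.14696 + 210.984 = 3255.13096.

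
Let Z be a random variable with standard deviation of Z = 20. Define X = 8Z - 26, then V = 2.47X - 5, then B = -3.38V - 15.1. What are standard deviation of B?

standard deviation of B = 1335.776

standard deviation of X = |8|·20 = 160.
standard deviation of V = |2.47|·160 = 395.2.
standard deviation of B = |-3.38|·395.2 = 1335.776.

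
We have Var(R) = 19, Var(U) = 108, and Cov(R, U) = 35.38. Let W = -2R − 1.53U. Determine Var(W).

Var(W) = 545.3428

Var(W) = a²·Var(R) + b²·Var(U) + 2ab·Cov(R, U) with a = -2, b = -1.53.
= (-2)²·19 + (-1.53)²·108 + 2·(-2)·(-1.53)·35.38
= 76 + 252.8172 + 216.5256 = 545.3428.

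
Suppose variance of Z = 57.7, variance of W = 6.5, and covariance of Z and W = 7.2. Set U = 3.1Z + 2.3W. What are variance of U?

variance of U = a²·variance of Z + b²·variance of W + 2ab·covariance of Z and W with a = 3.1, b = 2.3.
= 3.1²·57.7 + 2.3²·6.5 + 2·3.1·2.3·7.2
= 554.497 + 34.385 + 102.672 = 691.554.

variance of U = 691.554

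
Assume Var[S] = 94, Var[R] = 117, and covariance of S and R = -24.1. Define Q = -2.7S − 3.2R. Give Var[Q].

Var[Q] = a²·Var[S] + b²·Var[R] + 2ab·covariance of S and R with a = -2.7, b = -3.2.
= (-2.7)²·94 + (-3.2)²·117 + 2·(-2.7)·(-3.2)·(-24.1)
= 685.26 + 1198.08 + (-416.448) = 1466.892.

Var[Q] = 1466.892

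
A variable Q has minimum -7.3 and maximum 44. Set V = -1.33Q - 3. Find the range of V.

Range of Q = 44 − (-7.3) = 51.3.
Range(V) = |a|·Range(Q) = |-1.33|·51.3 = 68.229.

Range(V) = 68.229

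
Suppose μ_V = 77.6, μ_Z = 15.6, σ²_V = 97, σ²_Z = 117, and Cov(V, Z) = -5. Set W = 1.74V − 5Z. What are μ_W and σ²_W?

μ_W = 1.74·μ_V + (-5)·μ_Z = 1.74·77.6 + (-5)·15.6 = 57.024.
σ²_W = a²·σ²_V + b²·σ²_Z + 2ab·Cov(V, Z) with a = 1.74, b = -5.
= 1.74²·97 + (-5)²·117 + 2·1.74·(-5)·(-5)
= 293.6772 + 2925 + 87 = 3305.6772.

μ_W = 57.024, σ²_W = 3305.6772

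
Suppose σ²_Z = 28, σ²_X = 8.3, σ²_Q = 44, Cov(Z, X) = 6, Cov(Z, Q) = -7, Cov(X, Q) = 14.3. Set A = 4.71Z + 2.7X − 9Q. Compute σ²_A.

σ²_A = a²·σ²_Z + b²·σ²_X + c²·σ²_Q + 2ab·Cov(Z, X) + 2ac·Cov(Z, Q) + 2bc·Cov(X, Q), with a = 4.71, b = 2.7, c = -9.
= 621.1548 + 60.507 + 3564 + 152.604 + 593.46 + (-694.98)
= 4296.7458.

σ²_A = 4296.7458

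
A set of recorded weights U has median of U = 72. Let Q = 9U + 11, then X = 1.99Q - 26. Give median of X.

median of Q = 9·72 + 11 = 659.
median of X = 1.99·659 + (-26) = 1285.41.

median of X = 1285.41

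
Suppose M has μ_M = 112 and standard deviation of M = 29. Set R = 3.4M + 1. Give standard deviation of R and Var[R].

standard deviation of R = 98.6, Var[R] = 9721.96

R = 3.4M + 1 is linear with a = 3.4, b = 1.
standard deviation of R = |a|·standard deviation of M = |3.4|·29 = 98.6.
Var[M] = 29² = 841.
Var[R] = a²·Var[M] = 3.4²·841 = 9721.96 (the additive constant 1 does not affect variance).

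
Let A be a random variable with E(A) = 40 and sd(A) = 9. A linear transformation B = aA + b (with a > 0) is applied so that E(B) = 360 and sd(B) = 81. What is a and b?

sd(B) = a·sd(A) (a > 0), so a = 81/9 = 9.
E(B) = a·E(A) + b, so b = 360 − 9·40 = 0.

a = 9, b = 0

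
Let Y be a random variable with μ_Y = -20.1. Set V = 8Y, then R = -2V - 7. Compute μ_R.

μ_V = 8·(-20.1) = -160.8.
μ_R = (-2)·(-160.8) + (-7) = 314.6.

μ_R = 314.6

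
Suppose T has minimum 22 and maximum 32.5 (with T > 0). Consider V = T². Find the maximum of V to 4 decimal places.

T² is increasing on this domain, so max(V) comes from max(T) = 32.5: max(V) = square(32.5) = 1056.25.

max(V) = 1056.25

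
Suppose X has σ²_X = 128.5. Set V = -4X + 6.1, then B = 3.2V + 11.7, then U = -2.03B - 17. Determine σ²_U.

σ²_V = (-4)²·128.5 = 2056.
σ²_B = 3.2²·2056 = 21053.44.
σ²_U = (-2.03)²·21053.44 = 86759.120896.

σ²_U = 86759.120896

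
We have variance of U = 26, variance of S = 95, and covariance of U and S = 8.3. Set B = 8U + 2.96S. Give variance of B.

variance of B = 2889.44

variance of B = a²·variance of U + b²·variance of S + 2ab·covariance of U and S with a = 8, b = 2.96.
= 8²·26 + 2.96²·95 + 2·8·2.96·8.3
= 1664 + 832.352 + 393.088 = 2889.44.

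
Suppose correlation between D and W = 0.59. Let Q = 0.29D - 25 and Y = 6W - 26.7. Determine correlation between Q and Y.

correlation between Q and Y = 0.59

Linear rescalings preserve correlation up to sign; here the slopes 0.29 and 6 have the same sign, so correlation between Q and Y = correlation between D and W = 0.59.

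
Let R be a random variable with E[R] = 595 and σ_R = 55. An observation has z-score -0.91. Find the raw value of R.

R = 544.95

R = E[R] + z·σ_R = 595 + (-0.91)·55 = 544.95.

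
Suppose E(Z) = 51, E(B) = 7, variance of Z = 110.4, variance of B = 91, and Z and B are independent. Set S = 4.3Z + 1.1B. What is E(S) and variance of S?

E(S) = 4.3·E(Z) + 1.1·E(B) = 4.3·51 + 1.1·7 = 227.
variance of S = a²·variance of Z + b²·variance of B + 2ab·covariance of Z and B with a = 4.3, b = 1.1.
Independence gives covariance of Z and B = 0.
= 4.3²·110.4 + 1.1²·91 + 2·4.3·1.1·0
= 2041.296 + 110.11 + 0 = 2151.406.

E(S) = 227, variance of S = 2151.406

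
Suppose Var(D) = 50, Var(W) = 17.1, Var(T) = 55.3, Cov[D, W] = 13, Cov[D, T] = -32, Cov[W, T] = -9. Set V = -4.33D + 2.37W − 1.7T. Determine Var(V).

Var(V) = 527.91439

Var(V) = a²·Var(D) + b²·Var(W) + c²·Var(T) + 2ab·Cov[D, W] + 2ac·Cov[D, T] + 2bc·Cov[W, T], with a = -4.33, b = 2.37, c = -1.7.
= 937.445 + 96.04899 + 159.817 + (-266.8146) + (-471.104) + 72.522
= 527.91439.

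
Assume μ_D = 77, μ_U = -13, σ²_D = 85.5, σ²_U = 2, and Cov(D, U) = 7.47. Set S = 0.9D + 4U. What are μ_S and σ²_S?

μ_S = 17.3, σ²_S = 155.039

μ_S = 0.9·μ_D + 4·μ_U = 0.9·77 + 4·(-13) = 17.3.
σ²_S = a²·σ²_D + b²·σ²_U + 2ab·Cov(D, U) with a = 0.9, b = 4.
= 0.9²·85.5 + 4²·2 + 2·0.9·4·7.47
= 69.255 + 32 + 53.784 = 155.039.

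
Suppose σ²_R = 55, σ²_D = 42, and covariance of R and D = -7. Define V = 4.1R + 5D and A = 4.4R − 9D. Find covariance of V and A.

By bilinearity, covariance of V and A = ac·σ²_R + bd·σ²_D + (ad+bc)·covariance of R and D, with a=4.1, b=5, c=4.4, d=-9.
ac·σ²_R = 4.1·4.4·55 = 992.2
bd·σ²_D = 5·(-9)·42 = -1890
(ad+bc)·covariance of R and D = (-14.9)·(-7) = 104.3
covariance of V and A = 992.2 + (-1890) + 104.3 = -793.5.

covariance of V and A = -793.5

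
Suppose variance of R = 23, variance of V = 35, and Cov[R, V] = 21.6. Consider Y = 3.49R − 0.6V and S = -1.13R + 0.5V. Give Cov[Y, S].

Cov[Y, S] = -48.8683

By bilinearity, Cov[Y, S] = ac·variance of R + bd·variance of V + (ad+bc)·Cov[R, V], with a=3.49, b=-0.6, c=-1.13, d=0.5.
ac·variance of R = 3.49·(-1.13)·23 = -90.7051
bd·variance of V = (-0.6)·0.5·35 = -10.5
(ad+bc)·Cov[R, V] = (2.423)·21.6 = 52.3368
Cov[Y, S] = -90.7051 + (-10.5) + 52.3368 = -48.8683.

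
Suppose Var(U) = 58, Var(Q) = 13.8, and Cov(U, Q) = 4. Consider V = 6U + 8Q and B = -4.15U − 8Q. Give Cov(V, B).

By bilinearity, Cov(V, B) = ac·Var(U) + bd·Var(Q) + (ad+bc)·Cov(U, Q), with a=6, b=8, c=-4.15, d=-8.
ac·Var(U) = 6·(-4.15)·58 = -1444.2
bd·Var(Q) = 8·(-8)·13.8 = -883.2
(ad+bc)·Cov(U, Q) = (-81.2)·4 = -324.8
Cov(V, B) = -1444.2 + (-883.2) + (-324.8) = -2652.2.

Cov(V, B) = -2652.2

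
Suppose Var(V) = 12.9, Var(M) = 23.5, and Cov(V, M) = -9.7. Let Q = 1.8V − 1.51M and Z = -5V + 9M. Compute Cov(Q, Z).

Cov(Q, Z) = -665.84

By bilinearity, Cov(Q, Z) = ac·Var(V) + bd·Var(M) + (ad+bc)·Cov(V, M), with a=1.8, b=-1.51, c=-5, d=9.
ac·Var(V) = 1.8·(-5)·12.9 = -116.1
bd·Var(M) = (-1.51)·9·23.5 = -319.365
(ad+bc)·Cov(V, M) = (23.75)·(-9.7) = -230.375
Cov(Q, Z) = -116.1 + (-319.365) + (-230.375) = -665.84.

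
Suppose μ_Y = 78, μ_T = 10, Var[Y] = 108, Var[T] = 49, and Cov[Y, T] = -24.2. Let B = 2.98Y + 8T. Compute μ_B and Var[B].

μ_B = 312.44, Var[B] = 2941.2272

μ_B = 2.98·μ_Y + 8·μ_T = 2.98·78 + 8·10 = 312.44.
Var[B] = a²·Var[Y] + b²·Var[T] + 2ab·Cov[Y, T] with a = 2.98, b = 8.
= 2.98²·108 + 8²·49 + 2·2.98·8·(-24.2)
= 959.0832 + 3136 + (-1153.856) = 2941.2272.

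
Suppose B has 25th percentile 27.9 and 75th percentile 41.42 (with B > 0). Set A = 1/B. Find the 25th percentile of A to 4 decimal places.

25th percentile of A = 0.0241

1/B is decreasing on B > 0, so percentile order reverses: P_{25}(A) uses P_{75}(B) = 41.42.
P_{25}(A) = 1/41.42 ≈ 0.0241.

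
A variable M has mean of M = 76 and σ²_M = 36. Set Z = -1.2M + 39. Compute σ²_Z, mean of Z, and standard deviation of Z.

σ²_Z = 51.84, mean of Z = -52.2, standard deviation of Z = 7.2

Z = -1.2M + 39 is linear with a = -1.2, b = 39.
σ²_Z = a²·σ²_M = (-1.2)²·36 = 51.84 (the additive constant 39 does not affect variance).
mean of Z = a·mean of M + b = (-1.2)·76 + 39 = -52.2.
standard deviation of M = √36 = 6.
standard deviation of Z = |a|·standard deviation of M = |-1.2|·6 = 7.2.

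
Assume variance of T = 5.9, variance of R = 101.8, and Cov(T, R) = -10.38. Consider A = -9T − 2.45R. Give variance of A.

variance of A = 631.1965

variance of A = a²·variance of T + b²·variance of R + 2ab·Cov(T, R) with a = -9, b = -2.45.
= (-9)²·5.9 + (-2.45)²·101.8 + 2·(-9)·(-2.45)·(-10.38)
= 477.9 + 611.0545 + (-457.758) = 631.1965.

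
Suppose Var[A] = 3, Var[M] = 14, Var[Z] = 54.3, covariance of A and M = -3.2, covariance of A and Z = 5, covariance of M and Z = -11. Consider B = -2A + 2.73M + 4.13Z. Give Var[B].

Var[B] = 746.82647

Var[B] = a²·Var[A] + b²·Var[M] + c²·Var[Z] + 2ab·covariance of A and M + 2ac·covariance of A and Z + 2bc·covariance of M and Z, with a = -2, b = 2.73, c = 4.13.
= 12 + 104.3406 + 926.18967 + 34.944 + (-82.6) + (-248.0478)
= 746.82647.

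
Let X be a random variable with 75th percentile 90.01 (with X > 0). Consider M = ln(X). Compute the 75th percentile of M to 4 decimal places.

ln(X) is increasing, so P_{75}(M) = g(P_{75}(X)) ≈ 4.4999.

75th percentile of M = 4.4999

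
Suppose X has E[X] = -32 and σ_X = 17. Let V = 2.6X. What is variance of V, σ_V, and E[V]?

variance of V = 1953.64, σ_V = 44.2, E[V] = -83.2

V = 2.6X is linear with a = 2.6, b = 0.
variance of X = 17² = 289.
variance of V = a²·variance of X = 2.6²·289 = 1953.64.
σ_V = |a|·σ_X = |2.6|·17 = 44.2.
E[V] = a·E[X] + b = 2.6·(-32) = -83.2.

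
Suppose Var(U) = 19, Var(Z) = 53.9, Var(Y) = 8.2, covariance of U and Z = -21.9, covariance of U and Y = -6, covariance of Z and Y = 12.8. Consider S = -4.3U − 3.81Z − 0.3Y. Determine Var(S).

Var(S) = 430.67119

Var(S) = a²·Var(U) + b²·Var(Z) + c²·Var(Y) + 2ab·covariance of U and Z + 2ac·covariance of U and Y + 2bc·covariance of Z and Y, with a = -4.3, b = -3.81, c = -0.3.
= 351.31 + 782.41779 + 0.738 + (-717.5754) + (-15.48) + 29.2608
= 430.67119.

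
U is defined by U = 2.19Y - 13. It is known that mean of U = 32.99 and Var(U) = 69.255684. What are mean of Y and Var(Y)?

From U = 2.19Y - 13: mean of U = a·mean of Y + b, so mean of Y = (mean of U − b)/a = (32.99 − (-13))/2.19 = 21.
Var(U) = a²·Var(Y), so Var(Y) = 69.255684/2.19² = 14.44.

mean of Y = 21, Var(Y) = 14.44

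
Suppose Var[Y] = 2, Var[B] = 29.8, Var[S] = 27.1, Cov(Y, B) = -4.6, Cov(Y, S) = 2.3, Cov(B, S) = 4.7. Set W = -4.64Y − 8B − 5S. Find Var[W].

Var[W] = a²·Var[Y] + b²·Var[B] + c²·Var[S] + 2ab·Cov(Y, B) + 2ac·Cov(Y, S) + 2bc·Cov(B, S), with a = -4.64, b = -8, c = -5.
= 43.0592 + 1907.2 + 677.5 + (-341.504) + 106.72 + 376
= 2768.9752.

Var[W] = 2768.9752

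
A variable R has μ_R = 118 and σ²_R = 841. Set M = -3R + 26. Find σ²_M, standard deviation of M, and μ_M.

M = -3R + 26 is linear with a = -3, b = 26.
σ²_M = a²·σ²_R = (-3)²·841 = 7569 (the additive constant 26 does not affect variance).
standard deviation of R = √841 = 29.
standard deviation of M = |a|·standard deviation of R = |-3|·29 = 87.
μ_M = a·μ_R + b = (-3)·118 + 26 = -328.

σ²_M = 7569, standard deviation of M = 87, μ_M = -328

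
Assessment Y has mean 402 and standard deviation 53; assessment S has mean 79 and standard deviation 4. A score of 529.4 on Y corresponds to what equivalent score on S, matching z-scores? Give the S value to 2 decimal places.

S = 88.62

z = (529.4 − 402)/53 ≈ 2.4038.
S = 79 + z·4 = 79 + (529.4 − 402)·4/53 ≈ 88.62.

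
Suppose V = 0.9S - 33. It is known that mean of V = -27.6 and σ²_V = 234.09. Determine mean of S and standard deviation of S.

From V = 0.9S - 33: mean of V = a·mean of S + b, so mean of S = (mean of V − b)/a = (-27.6 − (-33))/0.9 = 6.
standard deviation of V = √234.09 = 15.3.
standard deviation of V = |a|·standard deviation of S, so standard deviation of S = 15.3/|0.9| = 17.

mean of S = 6, standard deviation of S = 17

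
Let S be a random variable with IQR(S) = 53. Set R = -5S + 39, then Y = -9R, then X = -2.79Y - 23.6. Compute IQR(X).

IQR(R) = |-5|·53 = 265.
IQR(Y) = |-9|·265 = 2385.
IQR(X) = |-2.79|·2385 = 6654.15.

IQR(X) = 6654.15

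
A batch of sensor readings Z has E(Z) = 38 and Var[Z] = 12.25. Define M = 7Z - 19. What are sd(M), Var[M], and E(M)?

sd(M) = 24.5, Var[M] = 600.25, E(M) = 247

M = 7Z - 19 is linear with a = 7, b = -19.
sd(Z) = √12.25 = 3.5.
sd(M) = |a|·sd(Z) = |7|·3.5 = 24.5.
Var[M] = a²·Var[Z] = 7²·12.25 = 600.25 (the additive constant -19 does not affect variance).
E(M) = a·E(Z) + b = 7·38 + (-19) = 247.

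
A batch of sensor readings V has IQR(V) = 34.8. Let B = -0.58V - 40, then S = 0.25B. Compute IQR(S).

IQR(S) = 5.046

IQR(B) = |-0.58|·34.8 = 20.184.
IQR(S) = |0.25|·20.184 = 5.046.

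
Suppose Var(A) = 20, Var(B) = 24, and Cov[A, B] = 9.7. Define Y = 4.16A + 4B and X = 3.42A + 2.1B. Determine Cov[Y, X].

Cov[Y, X] = 703.5792

By bilinearity, Cov[Y, X] = ac·Var(A) + bd·Var(B) + (ad+bc)·Cov[A, B], with a=4.16, b=4, c=3.42, d=2.1.
ac·Var(A) = 4.16·3.42·20 = 284.544
bd·Var(B) = 4·2.1·24 = 201.6
(ad+bc)·Cov[A, B] = (22.416)·9.7 = 217.4352
Cov[Y, X] = 284.544 + 201.6 + 217.4352 = 703.5792.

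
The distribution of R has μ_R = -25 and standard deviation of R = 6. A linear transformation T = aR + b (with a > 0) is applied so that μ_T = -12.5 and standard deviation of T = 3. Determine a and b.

standard deviation of T = a·standard deviation of R (a > 0), so a = 3/6 = 0.5.
μ_T = a·μ_R + b, so b = -12.5 − 0.5·(-25) = 0.

a = 0.5, b = 0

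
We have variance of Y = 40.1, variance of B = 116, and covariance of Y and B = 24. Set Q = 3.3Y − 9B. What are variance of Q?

variance of Q = a²·variance of Y + b²·variance of B + 2ab·covariance of Y and B with a = 3.3, b = -9.
= 3.3²·40.1 + (-9)²·116 + 2·3.3·(-9)·24
= 436.689 + 9396 + (-1425.6) = 8407.089.

variance of Q = 8407.089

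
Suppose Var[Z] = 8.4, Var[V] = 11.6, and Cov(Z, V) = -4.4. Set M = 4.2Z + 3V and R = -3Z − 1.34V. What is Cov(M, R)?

Cov(M, R) = -88.1088

By bilinearity, Cov(M, R) = ac·Var[Z] + bd·Var[V] + (ad+bc)·Cov(Z, V), with a=4.2, b=3, c=-3, d=-1.34.
ac·Var[Z] = 4.2·(-3)·8.4 = -105.84
bd·Var[V] = 3·(-1.34)·11.6 = -46.632
(ad+bc)·Cov(Z, V) = (-14.628)·(-4.4) = 64.3632
Cov(M, R) = -105.84 + (-46.632) + 64.3632 = -88.1088.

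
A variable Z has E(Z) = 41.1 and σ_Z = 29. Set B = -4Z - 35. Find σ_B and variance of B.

B = -4Z - 35 is linear with a = -4, b = -35.
σ_B = |a|·σ_Z = |-4|·29 = 116.
variance of Z = 29² = 841.
variance of B = a²·variance of Z = (-4)²·841 = 13456 (the additive constant -35 does not affect variance).

σ_B = 116, variance of B = 13456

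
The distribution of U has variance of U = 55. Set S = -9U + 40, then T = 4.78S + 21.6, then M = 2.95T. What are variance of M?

variance of S = (-9)²·55 = 4455.
variance of T = 4.78²·4455 = 101789.622.
variance of M = 2.95²·101789.622 = 885824.185455.

variance of M = 885824.185455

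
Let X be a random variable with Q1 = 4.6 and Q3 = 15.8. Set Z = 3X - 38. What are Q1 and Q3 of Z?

Q1(Z) = -24.2, Q3(Z) = 9.4

a = 3 > 0: Q1(Z) = a·Q1(X)+b = -24.2, Q3(Z) = a·Q3(X)+b = 9.4.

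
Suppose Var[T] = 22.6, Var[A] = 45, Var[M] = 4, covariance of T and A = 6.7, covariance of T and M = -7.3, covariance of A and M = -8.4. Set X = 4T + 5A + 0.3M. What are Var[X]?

Var[X] = 1712.24

Var[X] = a²·Var[T] + b²·Var[A] + c²·Var[M] + 2ab·covariance of T and A + 2ac·covariance of T and M + 2bc·covariance of A and M, with a = 4, b = 5, c = 0.3.
= 361.6 + 1125 + 0.36 + 268 + (-17.52) + (-25.2)
= 1712.24.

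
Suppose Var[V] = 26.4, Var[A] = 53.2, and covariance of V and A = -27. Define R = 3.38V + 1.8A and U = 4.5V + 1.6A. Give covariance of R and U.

By bilinearity, covariance of R and U = ac·Var[V] + bd·Var[A] + (ad+bc)·covariance of V and A, with a=3.38, b=1.8, c=4.5, d=1.6.
ac·Var[V] = 3.38·4.5·26.4 = 401.544
bd·Var[A] = 1.8·1.6·53.2 = 153.216
(ad+bc)·covariance of V and A = (13.508)·(-27) = -364.716
covariance of R and U = 401.544 + 153.216 + (-364.716) = 190.044.

covariance of R and U = 190.044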